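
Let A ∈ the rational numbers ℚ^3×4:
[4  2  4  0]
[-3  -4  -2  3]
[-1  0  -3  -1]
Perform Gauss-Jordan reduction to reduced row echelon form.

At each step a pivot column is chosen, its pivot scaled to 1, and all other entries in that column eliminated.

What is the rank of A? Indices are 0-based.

[1] R0 /= 4  ⇒  (1, 1/2, 1, 0)
     R1 -= -3·R0  ⇒  (0, -5/2, 1, 3)
     R2 -= -1·R0  ⇒  (0, 1/2, -2, -1)
[2] R1 /= -5/2  ⇒  (0, 1, -2/5, -6/5)
     R0 -= 1/2·R1  ⇒  (1, 0, 6/5, 3/5)
     R2 -= 1/2·R1  ⇒  (0, 0, -9/5, -2/5)
[3] R2 /= -9/5  ⇒  (0, 0, 1, 2/9)
     R0 -= 6/5·R2  ⇒  (1, 0, 0, 1/3)
     R1 -= -2/5·R2  ⇒  (0, 1, 0, -10/9)

rank = 3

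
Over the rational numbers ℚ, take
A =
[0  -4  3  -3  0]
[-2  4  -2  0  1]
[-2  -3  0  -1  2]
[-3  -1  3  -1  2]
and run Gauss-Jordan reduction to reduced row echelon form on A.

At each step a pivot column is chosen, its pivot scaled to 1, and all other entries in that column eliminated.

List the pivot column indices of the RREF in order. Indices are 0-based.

pivot(0,0): swap R0↔R1
pivot(0,0)=-2: scale R0 → (1, -2, 1, 0, -1/2)
  clear (2,0): R2 −= (-2)R0 → (0, -7, 2, -1, 1)
  clear (3,0): R3 −= (-3)R0 → (0, -7, 6, -1, 1/2)
pivot(1,1)=-4: scale R1 → (0, 1, -3/4, 3/4, 0)
  clear (0,1): R0 −= (-2)R1 → (1, 0, -1/2, 3/2, -1/2)
  clear (2,1): R2 −= (-7)R1 → (0, 0, -13/4, 17/4, 1)
  clear (3,1): R3 −= (-7)R1 → (0, 0, 3/4, 17/4, 1/2)
pivot(2,2)=-13/4: scale R2 → (0, 0, 1, -17/13, -4/13)
  clear (0,2): R0 −= (-1/2)R2 → (1, 0, 0, 11/13, -17/26)
  clear (1,2): R1 −= (-3/4)R2 → (0, 1, 0, -3/13, -3/13)
  clear (3,2): R3 −= (3/4)R2 → (0, 0, 0, 68/13, 19/26)
pivot(3,3)=68/13: scale R3 → (0, 0, 0, 1, 19/136)
  clear (0,3): R0 −= (11/13)R3 → (1, 0, 0, 0, -105/136)
  clear (1,3): R1 −= (-3/13)R3 → (0, 1, 0, 0, -27/136)
  clear (2,3): R2 −= (-17/13)R3 → (0, 0, 1, 0, -1/8)

pivot columns: 0, 1, 2, 3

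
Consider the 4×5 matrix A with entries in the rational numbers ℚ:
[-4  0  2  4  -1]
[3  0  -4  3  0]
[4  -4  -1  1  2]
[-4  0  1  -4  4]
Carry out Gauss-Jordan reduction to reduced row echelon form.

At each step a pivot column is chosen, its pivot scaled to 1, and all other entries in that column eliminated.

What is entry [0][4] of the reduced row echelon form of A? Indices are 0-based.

M[0][4] = -75/104

pivot(0,0)=-4: scale R0 → (1, 0, -1/2, -1, 1/4)
  clear (1,0): R1 −= (3)R0 → (0, 0, -5/2, 6, -3/4)
  clear (2,0): R2 −= (4)R0 → (0, -4, 1, 5, 1)
  clear (3,0): R3 −= (-4)R0 → (0, 0, -1, -8, 5)
pivot(1,1): swap R1↔R2
pivot(1,1)=-4: scale R1 → (0, 1, -1/4, -5/4, -1/4)
pivot(2,2)=-5/2: scale R2 → (0, 0, 1, -12/5, 3/10)
  clear (0,2): R0 −= (-1/2)R2 → (1, 0, 0, -11/5, 2/5)
  clear (1,2): R1 −= (-1/4)R2 → (0, 1, 0, -37/20, -7/40)
  clear (3,2): R3 −= (-1)R2 → (0, 0, 0, -52/5, 53/10)
pivot(3,3)=-52/5: scale R3 → (0, 0, 0, 1, -53/104)
  clear (0,3): R0 −= (-11/5)R3 → (1, 0, 0, 0, -75/104)
  clear (1,3): R1 −= (-37/20)R3 → (0, 1, 0, 0, -465/416)
  clear (2,3): R2 −= (-12/5)R3 → (0, 0, 1, 0, -12/13)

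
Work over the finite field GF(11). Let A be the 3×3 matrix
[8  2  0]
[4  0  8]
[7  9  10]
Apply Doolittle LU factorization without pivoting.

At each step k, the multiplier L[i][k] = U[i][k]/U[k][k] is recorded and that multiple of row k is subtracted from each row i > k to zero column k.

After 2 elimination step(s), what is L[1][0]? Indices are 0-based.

L[1][0] = 6

k=0: U[0][0]=8
  eliminate (1,0): mult=6, new row 1: (0, 10, 8); set L[1][0]=6
  eliminate (2,0): mult=5, new row 2: (0, 10, 10); set L[2][0]=5
k=1: U[1][1]=10
  eliminate (2,1): mult=1, new row 2: (0, 0, 2); set L[2][1]=1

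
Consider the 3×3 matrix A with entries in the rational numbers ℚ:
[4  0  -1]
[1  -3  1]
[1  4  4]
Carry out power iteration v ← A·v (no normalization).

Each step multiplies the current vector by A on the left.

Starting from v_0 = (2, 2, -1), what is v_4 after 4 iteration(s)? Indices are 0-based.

v_4 = (226, 450, 727)

v_0 = (2, 2, -1).
v_1 = A·v_0 = (9, -5, 6).
v_2 = A·v_1 = (30, 30, 13).
v_3 = A·v_2 = (107, -47, 202).
v_4 = A·v_3 = (226, 450, 727).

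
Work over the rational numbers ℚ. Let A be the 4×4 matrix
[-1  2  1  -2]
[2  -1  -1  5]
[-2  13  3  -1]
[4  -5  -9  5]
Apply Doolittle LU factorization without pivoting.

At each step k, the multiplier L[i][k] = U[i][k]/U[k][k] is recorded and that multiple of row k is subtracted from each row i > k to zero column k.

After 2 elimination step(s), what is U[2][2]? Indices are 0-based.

U[2][2] = -2

k=0: U[0][0]=-1
  eliminate (1,0): mult=-2, new row 1: (0, 3, 1, 1); set L[1][0]=-2
  eliminate (2,0): mult=2, new row 2: (0, 9, 1, 3); set L[2][0]=2
  eliminate (3,0): mult=-4, new row 3: (0, 3, -5, -3); set L[3][0]=-4
k=1: U[1][1]=3
  eliminate (2,1): mult=3, new row 2: (0, 0, -2, 0); set L[2][1]=3
  eliminate (3,1): mult=1, new row 3: (0, 0, -6, -4); set L[3][1]=1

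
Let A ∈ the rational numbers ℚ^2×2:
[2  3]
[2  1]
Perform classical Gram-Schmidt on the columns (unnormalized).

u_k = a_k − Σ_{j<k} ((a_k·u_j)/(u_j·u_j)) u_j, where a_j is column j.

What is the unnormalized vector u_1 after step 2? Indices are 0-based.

u_1 = (1, -1)

Step 1: u_0 = a_0 = (2, 2).
Step 2: u_1 = a_1 − (1)·u_0 = (1, -1).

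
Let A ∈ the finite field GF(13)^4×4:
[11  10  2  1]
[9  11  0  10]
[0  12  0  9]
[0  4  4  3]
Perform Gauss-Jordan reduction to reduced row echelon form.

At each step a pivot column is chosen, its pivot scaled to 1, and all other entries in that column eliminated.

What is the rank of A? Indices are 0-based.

rank = 4

[1] R0 /= 11  ⇒  (1, 8, 12, 6)
     R1 -= 9·R0  ⇒  (0, 4, 9, 8)
[2] R1 /= 4  ⇒  (0, 1, 12, 2)
     R0 -= 8·R1  ⇒  (1, 0, 7, 3)
     R2 -= 12·R1  ⇒  (0, 0, 12, 11)
     R3 -= 4·R1  ⇒  (0, 0, 8, 8)
[3] R2 /= 12  ⇒  (0, 0, 1, 2)
     R0 -= 7·R2  ⇒  (1, 0, 0, 2)
     R1 -= 12·R2  ⇒  (0, 1, 0, 4)
     R3 -= 8·R2  ⇒  (0, 0, 0, 5)
[4] R3 /= 5  ⇒  (0, 0, 0, 1)
     R0 -= 2·R3  ⇒  (1, 0, 0, 0)
     R1 -= 4·R3  ⇒  (0, 1, 0, 0)
     R2 -= 2·R3  ⇒  (0, 0, 1, 0)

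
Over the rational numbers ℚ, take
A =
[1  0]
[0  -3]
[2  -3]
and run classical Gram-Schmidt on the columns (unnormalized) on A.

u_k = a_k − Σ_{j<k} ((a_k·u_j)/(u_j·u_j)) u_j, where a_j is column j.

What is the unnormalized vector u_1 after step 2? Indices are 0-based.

Step 1: u_0 = a_0 = (1, 0, 2).
Step 2: u_1 = a_1 − (-6/5)·u_0 = (6/5, -3, -3/5).

u_1 = (6/5, -3, -3/5)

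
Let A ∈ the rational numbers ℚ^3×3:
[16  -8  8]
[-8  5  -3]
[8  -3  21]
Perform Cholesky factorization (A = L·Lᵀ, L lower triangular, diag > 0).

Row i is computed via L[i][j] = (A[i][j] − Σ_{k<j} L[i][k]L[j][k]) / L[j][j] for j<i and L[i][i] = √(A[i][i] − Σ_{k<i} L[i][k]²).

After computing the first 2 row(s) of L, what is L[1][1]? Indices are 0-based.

Step 1: L[0][0] = √(16) = 4.
  L[1][0] = (-8) / L[0][0] = -2.
Step 2: L[1][1] = √(1) = 1.

L[1][1] = 1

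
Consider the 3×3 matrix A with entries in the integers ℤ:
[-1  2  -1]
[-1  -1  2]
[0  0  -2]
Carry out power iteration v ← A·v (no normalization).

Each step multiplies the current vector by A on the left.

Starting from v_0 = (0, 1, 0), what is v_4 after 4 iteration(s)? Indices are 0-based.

v_4 = (8, -7, 0)

v_0 = (0, 1, 0).
v_1 = A·v_0 = (2, -1, 0).
v_2 = A·v_1 = (-4, -1, 0).
v_3 = A·v_2 = (2, 5, 0).
v_4 = A·v_3 = (8, -7, 0).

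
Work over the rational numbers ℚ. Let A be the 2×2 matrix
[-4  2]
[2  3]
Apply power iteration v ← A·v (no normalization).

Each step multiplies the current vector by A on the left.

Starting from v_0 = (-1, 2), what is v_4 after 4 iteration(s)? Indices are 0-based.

v_0 = (-1, 2).
v_1 = A·v_0 = (8, 4).
v_2 = A·v_1 = (-24, 28).
v_3 = A·v_2 = (152, 36).
v_4 = A·v_3 = (-536, 412).

v_4 = (-536, 412)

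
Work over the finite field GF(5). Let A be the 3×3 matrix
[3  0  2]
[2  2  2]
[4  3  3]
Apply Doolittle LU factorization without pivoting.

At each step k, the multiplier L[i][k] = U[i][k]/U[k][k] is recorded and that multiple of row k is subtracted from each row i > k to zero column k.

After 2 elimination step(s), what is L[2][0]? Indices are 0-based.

k=0: U[0][0]=3
  eliminate (1,0): mult=4, new row 1: (0, 2, 4); set L[1][0]=4
  eliminate (2,0): mult=3, new row 2: (0, 3, 2); set L[2][0]=3
k=1: U[1][1]=2
  eliminate (2,1): mult=4, new row 2: (0, 0, 1); set L[2][1]=4

L[2][0] = 3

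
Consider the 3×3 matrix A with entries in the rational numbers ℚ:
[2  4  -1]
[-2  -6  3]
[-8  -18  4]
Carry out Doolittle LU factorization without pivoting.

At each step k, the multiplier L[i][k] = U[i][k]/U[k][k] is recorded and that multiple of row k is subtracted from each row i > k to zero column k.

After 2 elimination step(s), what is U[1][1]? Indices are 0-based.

U[1][1] = -2

[col 0] pivot 2
  R1 -= -1*R0 → (0, -2, 2)  (L[1][0] := -1)
  R2 -= -4*R0 → (0, -2, 0)  (L[2][0] := -4)
[col 1] pivot -2
  R2 -= 1*R1 → (0, 0, -2)  (L[2][1] := 1)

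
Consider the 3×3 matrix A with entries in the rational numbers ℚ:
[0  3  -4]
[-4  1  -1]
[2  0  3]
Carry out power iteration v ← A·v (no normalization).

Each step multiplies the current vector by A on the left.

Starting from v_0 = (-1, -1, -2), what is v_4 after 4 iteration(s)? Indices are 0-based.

v_0 = (-1, -1, -2).
v_1 = A·v_0 = (5, 5, -8).
v_2 = A·v_1 = (47, -7, -14).
v_3 = A·v_2 = (35, -181, 52).
v_4 = A·v_3 = (-751, -373, 226).

v_4 = (-751, -373, 226)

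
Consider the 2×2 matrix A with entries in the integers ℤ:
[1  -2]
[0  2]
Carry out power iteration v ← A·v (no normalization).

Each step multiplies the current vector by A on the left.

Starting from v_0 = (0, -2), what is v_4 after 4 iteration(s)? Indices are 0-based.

v_4 = (60, -32)

v_0 = (0, -2).
v_1 = A·v_0 = (4, -4).
v_2 = A·v_1 = (12, -8).
v_3 = A·v_2 = (28, -16).
v_4 = A·v_3 = (60, -32).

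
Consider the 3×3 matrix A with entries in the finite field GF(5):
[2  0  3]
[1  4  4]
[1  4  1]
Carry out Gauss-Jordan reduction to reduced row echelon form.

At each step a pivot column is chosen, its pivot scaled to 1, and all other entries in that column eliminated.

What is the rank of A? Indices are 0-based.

rank = 3

pivot(0,0)=2: scale R0 → (1, 0, 4)
  clear (1,0): R1 −= (1)R0 → (0, 4, 0)
  clear (2,0): R2 −= (1)R0 → (0, 4, 2)
pivot(1,1)=4: scale R1 → (0, 1, 0)
  clear (2,1): R2 −= (4)R1 → (0, 0, 2)
pivot(2,2)=2: scale R2 → (0, 0, 1)
  clear (0,2): R0 −= (4)R2 → (1, 0, 0)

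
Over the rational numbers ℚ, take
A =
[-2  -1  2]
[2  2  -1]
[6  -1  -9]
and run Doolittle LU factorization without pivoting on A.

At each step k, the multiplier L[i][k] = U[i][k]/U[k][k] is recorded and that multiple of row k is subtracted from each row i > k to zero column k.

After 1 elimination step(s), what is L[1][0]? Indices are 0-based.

[col 0] pivot -2
  R1 -= -1*R0 → (0, 1, 1)  (L[1][0] := -1)
  R2 -= -3*R0 → (0, -4, -3)  (L[2][0] := -3)

L[1][0] = -1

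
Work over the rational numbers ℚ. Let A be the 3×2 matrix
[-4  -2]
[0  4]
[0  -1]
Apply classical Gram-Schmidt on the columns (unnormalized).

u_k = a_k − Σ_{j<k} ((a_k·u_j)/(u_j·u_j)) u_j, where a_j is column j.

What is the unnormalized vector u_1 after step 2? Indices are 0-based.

Step 1: u_0 = a_0 = (-4, 0, 0).
Step 2: u_1 = a_1 − (1/2)·u_0 = (0, 4, -1).

u_1 = (0, 4, -1)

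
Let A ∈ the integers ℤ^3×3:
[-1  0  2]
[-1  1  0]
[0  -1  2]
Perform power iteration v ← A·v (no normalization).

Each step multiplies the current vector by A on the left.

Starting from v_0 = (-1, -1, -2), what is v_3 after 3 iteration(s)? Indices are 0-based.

v_3 = (-9, 6, -15)

v_0 = (-1, -1, -2).
v_1 = A·v_0 = (-3, 0, -3).
v_2 = A·v_1 = (-3, 3, -6).
v_3 = A·v_2 = (-9, 6, -15).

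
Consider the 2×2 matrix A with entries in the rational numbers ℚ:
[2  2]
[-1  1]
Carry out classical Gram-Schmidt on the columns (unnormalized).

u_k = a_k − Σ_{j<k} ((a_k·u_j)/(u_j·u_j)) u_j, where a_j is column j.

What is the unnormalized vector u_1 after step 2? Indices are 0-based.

u_1 = (4/5, 8/5)

Step 1: u_0 = a_0 = (2, -1).
Step 2: u_1 = a_1 − (3/5)·u_0 = (4/5, 8/5).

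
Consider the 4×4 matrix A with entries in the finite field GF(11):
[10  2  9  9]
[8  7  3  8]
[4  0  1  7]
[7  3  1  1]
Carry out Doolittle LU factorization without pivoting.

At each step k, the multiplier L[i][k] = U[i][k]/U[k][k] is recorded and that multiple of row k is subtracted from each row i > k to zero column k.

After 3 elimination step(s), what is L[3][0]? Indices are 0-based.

L[3][0] = 4

k=0: U[0][0]=10
  eliminate (1,0): mult=3, new row 1: (0, 1, 9, 3); set L[1][0]=3
  eliminate (2,0): mult=7, new row 2: (0, 8, 4, 10); set L[2][0]=7
  eliminate (3,0): mult=4, new row 3: (0, 6, 9, 9); set L[3][0]=4
k=1: U[1][1]=1
  eliminate (2,1): mult=8, new row 2: (0, 0, 9, 8); set L[2][1]=8
  eliminate (3,1): mult=6, new row 3: (0, 0, 10, 2); set L[3][1]=6
k=2: U[2][2]=9
  eliminate (3,2): mult=6, new row 3: (0, 0, 0, 9); set L[3][2]=6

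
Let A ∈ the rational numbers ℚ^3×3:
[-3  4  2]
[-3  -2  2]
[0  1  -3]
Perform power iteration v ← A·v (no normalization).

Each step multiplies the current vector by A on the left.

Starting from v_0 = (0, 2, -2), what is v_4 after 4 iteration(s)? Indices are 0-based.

v_0 = (0, 2, -2).
v_1 = A·v_0 = (4, -8, 8).
v_2 = A·v_1 = (-28, 20, -32).
v_3 = A·v_2 = (100, -20, 116).
v_4 = A·v_3 = (-148, -28, -368).

v_4 = (-148, -28, -368)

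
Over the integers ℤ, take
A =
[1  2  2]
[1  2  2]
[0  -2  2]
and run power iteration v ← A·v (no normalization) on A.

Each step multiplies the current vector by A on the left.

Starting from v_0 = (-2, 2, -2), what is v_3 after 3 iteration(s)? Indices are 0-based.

v_3 = (-90, -90, 20)

v_0 = (-2, 2, -2).
v_1 = A·v_0 = (-2, -2, -8).
v_2 = A·v_1 = (-22, -22, -12).
v_3 = A·v_2 = (-90, -90, 20).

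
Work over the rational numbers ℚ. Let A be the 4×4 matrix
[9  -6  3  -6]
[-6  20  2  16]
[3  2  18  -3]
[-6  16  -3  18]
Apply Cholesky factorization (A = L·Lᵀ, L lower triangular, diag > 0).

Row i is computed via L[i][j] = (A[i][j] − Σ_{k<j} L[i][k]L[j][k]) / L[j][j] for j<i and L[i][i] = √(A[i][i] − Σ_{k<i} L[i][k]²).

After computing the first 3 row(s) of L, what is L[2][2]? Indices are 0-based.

L[2][2] = 4

Step 1: L[0][0] = √(9) = 3.
  L[1][0] = (-6) / L[0][0] = -2.
Step 2: L[1][1] = √(16) = 4.
  L[2][0] = (3) / L[0][0] = 1.
  L[2][1] = (4) / L[1][1] = 1.
Step 3: L[2][2] = √(16) = 4.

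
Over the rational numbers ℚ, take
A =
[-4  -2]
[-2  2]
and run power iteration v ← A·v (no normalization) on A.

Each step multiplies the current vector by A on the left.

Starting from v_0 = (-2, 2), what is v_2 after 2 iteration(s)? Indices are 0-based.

v_0 = (-2, 2).
v_1 = A·v_0 = (4, 8).
v_2 = A·v_1 = (-32, 8).

v_2 = (-32, 8)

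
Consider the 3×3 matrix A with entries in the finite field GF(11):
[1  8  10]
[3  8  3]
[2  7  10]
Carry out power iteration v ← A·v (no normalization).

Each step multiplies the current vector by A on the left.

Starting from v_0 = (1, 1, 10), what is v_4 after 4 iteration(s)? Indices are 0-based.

v_4 = (6, 8, 10)

v_0 = (1, 1, 10).
v_1 = A·v_0 = (10, 8, 10).
v_2 = A·v_1 = (9, 3, 0).
v_3 = A·v_2 = (0, 7, 6).
v_4 = A·v_3 = (6, 8, 10).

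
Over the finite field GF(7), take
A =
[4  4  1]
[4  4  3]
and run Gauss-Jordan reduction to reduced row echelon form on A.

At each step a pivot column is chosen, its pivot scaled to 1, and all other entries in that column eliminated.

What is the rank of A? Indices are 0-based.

rank = 2

step 1: normalize row 0 (÷4) = (1, 1, 2)
  row 1: subtract 4×row0 = (0, 0, 2)
skip col 1 (zero from row 1)
step 2: normalize row 1 (÷2) = (0, 0, 1)
  row 0: subtract 2×row1 = (1, 1, 0)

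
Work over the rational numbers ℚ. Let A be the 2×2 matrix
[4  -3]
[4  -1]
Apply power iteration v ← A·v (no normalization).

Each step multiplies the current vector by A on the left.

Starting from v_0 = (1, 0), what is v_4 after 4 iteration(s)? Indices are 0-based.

v_4 = (-92, -84)

v_0 = (1, 0).
v_1 = A·v_0 = (4, 4).
v_2 = A·v_1 = (4, 12).
v_3 = A·v_2 = (-20, 4).
v_4 = A·v_3 = (-92, -84).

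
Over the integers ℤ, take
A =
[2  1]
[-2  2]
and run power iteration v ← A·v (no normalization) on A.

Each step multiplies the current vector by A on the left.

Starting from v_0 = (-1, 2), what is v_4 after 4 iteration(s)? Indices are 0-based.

v_4 = (60, -24)

v_0 = (-1, 2).
v_1 = A·v_0 = (0, 6).
v_2 = A·v_1 = (6, 12).
v_3 = A·v_2 = (24, 12).
v_4 = A·v_3 = (60, -24).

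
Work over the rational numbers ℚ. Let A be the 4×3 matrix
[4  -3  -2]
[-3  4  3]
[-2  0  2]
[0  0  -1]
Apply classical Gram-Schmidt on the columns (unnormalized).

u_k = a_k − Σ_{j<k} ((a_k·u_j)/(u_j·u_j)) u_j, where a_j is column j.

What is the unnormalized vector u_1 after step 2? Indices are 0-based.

Step 1: u_0 = a_0 = (4, -3, -2, 0).
Step 2: u_1 = a_1 − (-24/29)·u_0 = (9/29, 44/29, -48/29, 0).

u_1 = (9/29, 44/29, -48/29, 0)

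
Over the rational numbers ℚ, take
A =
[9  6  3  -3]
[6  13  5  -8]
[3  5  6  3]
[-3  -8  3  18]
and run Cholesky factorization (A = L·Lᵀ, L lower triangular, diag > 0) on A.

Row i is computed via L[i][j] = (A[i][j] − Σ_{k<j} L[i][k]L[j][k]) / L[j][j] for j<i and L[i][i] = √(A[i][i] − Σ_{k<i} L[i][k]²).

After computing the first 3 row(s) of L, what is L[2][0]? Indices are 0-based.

Step 1: L[0][0] = √(9) = 3.
  L[1][0] = (6) / L[0][0] = 2.
Step 2: L[1][1] = √(9) = 3.
  L[2][0] = (3) / L[0][0] = 1.
  L[2][1] = (3) / L[1][1] = 1.
Step 3: L[2][2] = √(4) = 2.

L[2][0] = 1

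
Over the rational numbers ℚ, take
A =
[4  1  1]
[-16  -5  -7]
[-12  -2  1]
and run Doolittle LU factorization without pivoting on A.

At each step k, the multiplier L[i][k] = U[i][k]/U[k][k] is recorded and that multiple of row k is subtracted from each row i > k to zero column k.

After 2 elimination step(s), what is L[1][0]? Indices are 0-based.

L[1][0] = -4

Step 1: pivot at (0,0) is 4.
  row1 ← row1 − (-4)·row0  ⇒  L[1][0]=-4, U row1=(0, -1, -3)
  row2 ← row2 − (-3)·row0  ⇒  L[2][0]=-3, U row2=(0, 1, 4)
Step 2: pivot at (1,1) is -1.
  row2 ← row2 − (-1)·row1  ⇒  L[2][1]=-1, U row2=(0, 0, 1)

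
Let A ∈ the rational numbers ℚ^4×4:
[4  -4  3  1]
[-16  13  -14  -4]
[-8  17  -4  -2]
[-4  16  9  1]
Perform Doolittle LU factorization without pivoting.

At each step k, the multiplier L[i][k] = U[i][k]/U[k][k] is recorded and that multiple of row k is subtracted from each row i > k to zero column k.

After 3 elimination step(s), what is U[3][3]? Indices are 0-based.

[col 0] pivot 4
  R1 -= -4*R0 → (0, -3, -2, 0)  (L[1][0] := -4)
  R2 -= -2*R0 → (0, 9, 2, 0)  (L[2][0] := -2)
  R3 -= -1*R0 → (0, 12, 12, 2)  (L[3][0] := -1)
[col 1] pivot -3
  R2 -= -3*R1 → (0, 0, -4, 0)  (L[2][1] := -3)
  R3 -= -4*R1 → (0, 0, 4, 2)  (L[3][1] := -4)
[col 2] pivot -4
  R3 -= -1*R2 → (0, 0, 0, 2)  (L[3][2] := -1)

U[3][3] = 2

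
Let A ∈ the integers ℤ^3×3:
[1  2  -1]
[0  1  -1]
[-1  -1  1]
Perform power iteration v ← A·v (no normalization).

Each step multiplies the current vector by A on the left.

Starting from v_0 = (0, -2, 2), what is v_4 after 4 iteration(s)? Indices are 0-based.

v_4 = (-132, -62, 110)

v_0 = (0, -2, 2).
v_1 = A·v_0 = (-6, -4, 4).
v_2 = A·v_1 = (-18, -8, 14).
v_3 = A·v_2 = (-48, -22, 40).
v_4 = A·v_3 = (-132, -62, 110).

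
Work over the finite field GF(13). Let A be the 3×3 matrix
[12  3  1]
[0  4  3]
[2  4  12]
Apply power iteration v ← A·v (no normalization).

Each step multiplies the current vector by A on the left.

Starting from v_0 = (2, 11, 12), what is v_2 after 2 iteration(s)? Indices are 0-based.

v_0 = (2, 11, 12).
v_1 = A·v_0 = (4, 2, 10).
v_2 = A·v_1 = (12, 12, 6).

v_2 = (12, 12, 6)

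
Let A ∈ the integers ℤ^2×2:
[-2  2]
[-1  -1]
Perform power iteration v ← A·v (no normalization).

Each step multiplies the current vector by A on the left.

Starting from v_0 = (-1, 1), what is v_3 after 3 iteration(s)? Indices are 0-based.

v_3 = (8, 12)

v_0 = (-1, 1).
v_1 = A·v_0 = (4, 0).
v_2 = A·v_1 = (-8, -4).
v_3 = A·v_2 = (8, 12).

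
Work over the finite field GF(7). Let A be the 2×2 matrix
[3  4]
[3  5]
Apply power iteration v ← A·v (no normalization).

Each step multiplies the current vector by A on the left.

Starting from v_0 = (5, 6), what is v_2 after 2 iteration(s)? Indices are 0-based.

v_2 = (3, 6)

v_0 = (5, 6).
v_1 = A·v_0 = (4, 3).
v_2 = A·v_1 = (3, 6).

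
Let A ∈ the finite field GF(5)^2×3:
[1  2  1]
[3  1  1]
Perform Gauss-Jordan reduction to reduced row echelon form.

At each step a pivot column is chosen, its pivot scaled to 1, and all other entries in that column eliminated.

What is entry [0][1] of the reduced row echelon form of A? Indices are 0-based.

pivot(0,0)=1: scale R0 → (1, 2, 1)
  clear (1,0): R1 −= (3)R0 → (0, 0, 3)
col 1: no nonzero at/below row 1; advance.
pivot(1,2)=3: scale R1 → (0, 0, 1)
  clear (0,2): R0 −= (1)R1 → (1, 2, 0)

M[0][1] = 2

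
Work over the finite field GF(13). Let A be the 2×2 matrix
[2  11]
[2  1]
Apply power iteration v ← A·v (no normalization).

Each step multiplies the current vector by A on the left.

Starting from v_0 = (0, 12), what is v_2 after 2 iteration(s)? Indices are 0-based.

v_0 = (0, 12).
v_1 = A·v_0 = (2, 12).
v_2 = A·v_1 = (6, 3).

v_2 = (6, 3)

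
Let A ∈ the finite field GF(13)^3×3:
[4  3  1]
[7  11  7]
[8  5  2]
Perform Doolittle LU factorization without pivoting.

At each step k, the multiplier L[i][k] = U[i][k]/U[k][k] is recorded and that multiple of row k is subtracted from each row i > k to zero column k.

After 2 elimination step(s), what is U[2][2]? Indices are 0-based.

Step 1: pivot at (0,0) is 4.
  row1 ← row1 − (5)·row0  ⇒  L[1][0]=5, U row1=(0, 9, 2)
  row2 ← row2 − (2)·row0  ⇒  L[2][0]=2, U row2=(0, 12, 0)
Step 2: pivot at (1,1) is 9.
  row2 ← row2 − (10)·row1  ⇒  L[2][1]=10, U row2=(0, 0, 6)

U[2][2] = 6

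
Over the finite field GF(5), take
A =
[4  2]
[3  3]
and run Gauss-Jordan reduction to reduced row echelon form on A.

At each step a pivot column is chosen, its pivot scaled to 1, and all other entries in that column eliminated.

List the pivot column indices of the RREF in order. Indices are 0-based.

pivot(0,0)=4: scale R0 → (1, 3)
  clear (1,0): R1 −= (3)R0 → (0, 4)
pivot(1,1)=4: scale R1 → (0, 1)
  clear (0,1): R0 −= (3)R1 → (1, 0)

pivot columns: 0, 1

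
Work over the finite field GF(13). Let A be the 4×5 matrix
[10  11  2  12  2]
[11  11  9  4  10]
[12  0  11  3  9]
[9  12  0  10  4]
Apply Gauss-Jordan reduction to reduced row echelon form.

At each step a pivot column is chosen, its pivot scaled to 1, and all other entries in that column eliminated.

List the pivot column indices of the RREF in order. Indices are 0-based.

step 1: normalize row 0 (÷10) = (1, 5, 8, 9, 8)
  row 1: subtract 11×row0 = (0, 8, 12, 9, 0)
  row 2: subtract 12×row0 = (0, 5, 6, 12, 4)
  row 3: subtract 9×row0 = (0, 6, 6, 7, 10)
step 2: normalize row 1 (÷8) = (0, 1, 8, 6, 0)
  row 0: subtract 5×row1 = (1, 0, 7, 5, 8)
  row 2: subtract 5×row1 = (0, 0, 5, 8, 4)
  row 3: subtract 6×row1 = (0, 0, 10, 10, 10)
step 3: normalize row 2 (÷5) = (0, 0, 1, 12, 6)
  row 0: subtract 7×row2 = (1, 0, 0, 12, 5)
  row 1: subtract 8×row2 = (0, 1, 0, 1, 4)
  row 3: subtract 10×row2 = (0, 0, 0, 7, 2)
step 4: normalize row 3 (÷7) = (0, 0, 0, 1, 4)
  row 0: subtract 12×row3 = (1, 0, 0, 0, 9)
  row 1: subtract 1×row3 = (0, 1, 0, 0, 0)
  row 2: subtract 12×row3 = (0, 0, 1, 0, 10)

pivot columns: 0, 1, 2, 3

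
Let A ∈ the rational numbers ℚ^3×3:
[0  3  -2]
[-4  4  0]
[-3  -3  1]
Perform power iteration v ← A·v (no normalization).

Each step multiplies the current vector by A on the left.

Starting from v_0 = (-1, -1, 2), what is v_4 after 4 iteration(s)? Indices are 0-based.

v_4 = (542, 600, -613)

v_0 = (-1, -1, 2).
v_1 = A·v_0 = (-7, 0, 8).
v_2 = A·v_1 = (-16, 28, 29).
v_3 = A·v_2 = (26, 176, -7).
v_4 = A·v_3 = (542, 600, -613).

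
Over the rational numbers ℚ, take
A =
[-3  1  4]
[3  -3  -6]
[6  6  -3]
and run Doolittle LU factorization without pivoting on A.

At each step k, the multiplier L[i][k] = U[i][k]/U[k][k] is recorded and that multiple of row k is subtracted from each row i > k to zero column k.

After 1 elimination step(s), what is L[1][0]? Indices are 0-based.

L[1][0] = -1

[col 0] pivot -3
  R1 -= -1*R0 → (0, -2, -2)  (L[1][0] := -1)
  R2 -= -2*R0 → (0, 8, 5)  (L[2][0] := -2)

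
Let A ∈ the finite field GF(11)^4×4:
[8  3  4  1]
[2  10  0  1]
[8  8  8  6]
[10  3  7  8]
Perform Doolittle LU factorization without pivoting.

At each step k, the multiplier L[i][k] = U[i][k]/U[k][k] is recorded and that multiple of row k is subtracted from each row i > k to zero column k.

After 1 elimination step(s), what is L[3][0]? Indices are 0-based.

L[3][0] = 4

Step 1: pivot at (0,0) is 8.
  row1 ← row1 − (3)·row0  ⇒  L[1][0]=3, U row1=(0, 1, 10, 9)
  row2 ← row2 − (1)·row0  ⇒  L[2][0]=1, U row2=(0, 5, 4, 5)
  row3 ← row3 − (4)·row0  ⇒  L[3][0]=4, U row3=(0, 2, 2, 4)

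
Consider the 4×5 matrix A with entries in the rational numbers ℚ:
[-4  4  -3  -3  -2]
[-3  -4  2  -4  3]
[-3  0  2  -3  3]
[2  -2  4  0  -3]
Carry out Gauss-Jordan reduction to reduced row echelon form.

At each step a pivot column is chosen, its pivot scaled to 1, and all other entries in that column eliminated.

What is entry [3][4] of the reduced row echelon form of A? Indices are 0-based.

step 1: normalize row 0 (÷-4) = (1, -1, 3/4, 3/4, 1/2)
  row 1: subtract -3×row0 = (0, -7, 17/4, -7/4, 9/2)
  row 2: subtract -3×row0 = (0, -3, 17/4, -3/4, 9/2)
  row 3: subtract 2×row0 = (0, 0, 5/2, -3/2, -4)
step 2: normalize row 1 (÷-7) = (0, 1, -17/28, 1/4, -9/14)
  row 0: subtract -1×row1 = (1, 0, 1/7, 1, -1/7)
  row 2: subtract -3×row1 = (0, 0, 17/7, 0, 18/7)
step 3: normalize row 2 (÷17/7) = (0, 0, 1, 0, 18/17)
  row 0: subtract 1/7×row2 = (1, 0, 0, 1, -5/17)
  row 1: subtract -17/28×row2 = (0, 1, 0, 1/4, 0)
  row 3: subtract 5/2×row2 = (0, 0, 0, -3/2, -113/17)
step 4: normalize row 3 (÷-3/2) = (0, 0, 0, 1, 226/51)
  row 0: subtract 1×row3 = (1, 0, 0, 0, -241/51)
  row 1: subtract 1/4×row3 = (0, 1, 0, 0, -113/102)

M[3][4] = 226/51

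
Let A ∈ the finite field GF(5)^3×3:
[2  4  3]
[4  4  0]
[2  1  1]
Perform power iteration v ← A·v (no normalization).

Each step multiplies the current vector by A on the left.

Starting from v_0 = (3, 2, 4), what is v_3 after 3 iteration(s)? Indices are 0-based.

v_0 = (3, 2, 4).
v_1 = A·v_0 = (1, 0, 2).
v_2 = A·v_1 = (3, 4, 4).
v_3 = A·v_2 = (4, 3, 4).

v_3 = (4, 3, 4)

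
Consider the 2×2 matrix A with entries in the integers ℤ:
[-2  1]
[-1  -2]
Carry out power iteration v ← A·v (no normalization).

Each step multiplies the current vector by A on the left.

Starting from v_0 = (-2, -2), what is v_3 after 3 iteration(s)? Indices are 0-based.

v_3 = (-18, 26)

v_0 = (-2, -2).
v_1 = A·v_0 = (2, 6).
v_2 = A·v_1 = (2, -14).
v_3 = A·v_2 = (-18, 26).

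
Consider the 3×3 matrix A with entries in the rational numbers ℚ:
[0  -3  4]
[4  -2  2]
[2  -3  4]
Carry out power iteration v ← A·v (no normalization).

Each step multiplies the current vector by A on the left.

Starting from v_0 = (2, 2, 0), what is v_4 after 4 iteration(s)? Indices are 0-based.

v_0 = (2, 2, 0).
v_1 = A·v_0 = (-6, 4, -2).
v_2 = A·v_1 = (-20, -36, -32).
v_3 = A·v_2 = (-20, -72, -60).
v_4 = A·v_3 = (-24, -56, -64).

v_4 = (-24, -56, -64)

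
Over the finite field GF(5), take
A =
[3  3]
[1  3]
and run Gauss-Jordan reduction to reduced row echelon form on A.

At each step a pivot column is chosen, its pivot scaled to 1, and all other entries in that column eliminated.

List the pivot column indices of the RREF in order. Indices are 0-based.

pivot columns: 0, 1

[1] R0 /= 3  ⇒  (1, 1)
     R1 -= 1·R0  ⇒  (0, 2)
[2] R1 /= 2  ⇒  (0, 1)
     R0 -= 1·R1  ⇒  (1, 0)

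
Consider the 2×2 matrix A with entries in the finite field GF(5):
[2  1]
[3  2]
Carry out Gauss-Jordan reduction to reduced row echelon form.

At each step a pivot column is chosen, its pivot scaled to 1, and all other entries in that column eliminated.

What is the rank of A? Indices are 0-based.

rank = 2

[1] R0 /= 2  ⇒  (1, 3)
     R1 -= 3·R0  ⇒  (0, 3)
[2] R1 /= 3  ⇒  (0, 1)
     R0 -= 3·R1  ⇒  (1, 0)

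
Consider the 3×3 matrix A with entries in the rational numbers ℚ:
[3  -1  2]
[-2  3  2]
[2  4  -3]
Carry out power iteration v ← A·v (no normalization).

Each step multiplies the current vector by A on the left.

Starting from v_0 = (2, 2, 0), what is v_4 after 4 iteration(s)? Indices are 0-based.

v_4 = (594, 226, -736)

v_0 = (2, 2, 0).
v_1 = A·v_0 = (4, 2, 12).
v_2 = A·v_1 = (34, 22, -20).
v_3 = A·v_2 = (40, -42, 216).
v_4 = A·v_3 = (594, 226, -736).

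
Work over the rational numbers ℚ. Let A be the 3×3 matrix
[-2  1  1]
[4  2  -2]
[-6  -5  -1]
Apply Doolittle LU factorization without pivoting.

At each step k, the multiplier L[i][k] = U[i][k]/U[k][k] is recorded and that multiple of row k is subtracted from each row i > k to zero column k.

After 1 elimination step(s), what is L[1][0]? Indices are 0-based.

L[1][0] = -2

[col 0] pivot -2
  R1 -= -2*R0 → (0, 4, 0)  (L[1][0] := -2)
  R2 -= 3*R0 → (0, -8, -4)  (L[2][0] := 3)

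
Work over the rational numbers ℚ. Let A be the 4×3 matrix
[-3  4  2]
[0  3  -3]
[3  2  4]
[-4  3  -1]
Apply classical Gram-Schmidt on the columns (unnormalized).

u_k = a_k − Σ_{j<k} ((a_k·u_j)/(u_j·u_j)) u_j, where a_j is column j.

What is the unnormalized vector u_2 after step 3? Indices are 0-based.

u_2 = (507/242, -963/242, 471/242, -27/242)

Step 1: u_0 = a_0 = (-3, 0, 3, -4).
Step 2: u_1 = a_1 − (-9/17)·u_0 = (41/17, 3, 61/17, 15/17).
Step 3: u_2 = a_2 − (5/17)·u_0 − (79/242)·u_1 = (507/242, -963/242, 471/242, -27/242).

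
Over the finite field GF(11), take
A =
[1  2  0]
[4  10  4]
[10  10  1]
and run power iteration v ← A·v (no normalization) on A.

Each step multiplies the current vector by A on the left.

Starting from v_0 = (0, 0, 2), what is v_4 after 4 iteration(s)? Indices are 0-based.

v_4 = (8, 2, 10)

v_0 = (0, 0, 2).
v_1 = A·v_0 = (0, 8, 2).
v_2 = A·v_1 = (5, 0, 5).
v_3 = A·v_2 = (5, 7, 0).
v_4 = A·v_3 = (8, 2, 10).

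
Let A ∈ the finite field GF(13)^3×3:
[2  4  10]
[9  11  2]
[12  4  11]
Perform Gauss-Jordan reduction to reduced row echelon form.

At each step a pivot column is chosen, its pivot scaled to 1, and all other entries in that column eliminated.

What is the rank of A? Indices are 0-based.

[1] R0 /= 2  ⇒  (1, 2, 5)
     R1 -= 9·R0  ⇒  (0, 6, 9)
     R2 -= 12·R0  ⇒  (0, 6, 3)
[2] R1 /= 6  ⇒  (0, 1, 8)
     R0 -= 2·R1  ⇒  (1, 0, 2)
     R2 -= 6·R1  ⇒  (0, 0, 7)
[3] R2 /= 7  ⇒  (0, 0, 1)
     R0 -= 2·R2  ⇒  (1, 0, 0)
     R1 -= 8·R2  ⇒  (0, 1, 0)

rank = 3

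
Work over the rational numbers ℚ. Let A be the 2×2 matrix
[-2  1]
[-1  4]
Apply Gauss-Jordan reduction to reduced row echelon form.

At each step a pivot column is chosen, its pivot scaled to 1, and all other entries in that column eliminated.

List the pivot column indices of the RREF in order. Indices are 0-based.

pivot columns: 0, 1

[1] R0 /= -2  ⇒  (1, -1/2)
     R1 -= -1·R0  ⇒  (0, 7/2)
[2] R1 /= 7/2  ⇒  (0, 1)
     R0 -= -1/2·R1  ⇒  (1, 0)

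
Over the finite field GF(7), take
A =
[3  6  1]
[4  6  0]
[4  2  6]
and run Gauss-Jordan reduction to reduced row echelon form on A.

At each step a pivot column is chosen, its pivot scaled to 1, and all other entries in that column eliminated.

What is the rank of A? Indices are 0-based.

step 1: normalize row 0 (÷3) = (1, 2, 5)
  row 1: subtract 4×row0 = (0, 5, 1)
  row 2: subtract 4×row0 = (0, 1, 0)
step 2: normalize row 1 (÷5) = (0, 1, 3)
  row 0: subtract 2×row1 = (1, 0, 6)
  row 2: subtract 1×row1 = (0, 0, 4)
step 3: normalize row 2 (÷4) = (0, 0, 1)
  row 0: subtract 6×row2 = (1, 0, 0)
  row 1: subtract 3×row2 = (0, 1, 0)

rank = 3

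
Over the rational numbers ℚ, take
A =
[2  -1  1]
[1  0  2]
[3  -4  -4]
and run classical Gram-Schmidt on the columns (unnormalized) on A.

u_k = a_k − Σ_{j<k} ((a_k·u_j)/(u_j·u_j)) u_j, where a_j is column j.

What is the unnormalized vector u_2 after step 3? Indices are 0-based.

Step 1: u_0 = a_0 = (2, 1, 3).
Step 2: u_1 = a_1 − (-1)·u_0 = (1, 1, -1).
Step 3: u_2 = a_2 − (-4/7)·u_0 − (7/3)·u_1 = (-4/21, 5/21, 1/21).

u_2 = (-4/21, 5/21, 1/21)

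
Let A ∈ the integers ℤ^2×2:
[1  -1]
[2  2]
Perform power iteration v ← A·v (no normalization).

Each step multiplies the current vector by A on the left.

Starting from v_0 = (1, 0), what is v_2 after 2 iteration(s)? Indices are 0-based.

v_0 = (1, 0).
v_1 = A·v_0 = (1, 2).
v_2 = A·v_1 = (-1, 6).

v_2 = (-1, 6)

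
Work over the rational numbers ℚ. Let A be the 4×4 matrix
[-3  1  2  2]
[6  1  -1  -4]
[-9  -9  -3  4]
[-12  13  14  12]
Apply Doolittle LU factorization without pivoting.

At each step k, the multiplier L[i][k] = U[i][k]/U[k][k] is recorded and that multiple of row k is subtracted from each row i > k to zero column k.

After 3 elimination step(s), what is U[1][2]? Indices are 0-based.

U[1][2] = 3

[col 0] pivot -3
  R1 -= -2*R0 → (0, 3, 3, 0)  (L[1][0] := -2)
  R2 -= 3*R0 → (0, -12, -9, -2)  (L[2][0] := 3)
  R3 -= 4*R0 → (0, 9, 6, 4)  (L[3][0] := 4)
[col 1] pivot 3
  R2 -= -4*R1 → (0, 0, 3, -2)  (L[2][1] := -4)
  R3 -= 3*R1 → (0, 0, -3, 4)  (L[3][1] := 3)
[col 2] pivot 3
  R3 -= -1*R2 → (0, 0, 0, 2)  (L[3][2] := -1)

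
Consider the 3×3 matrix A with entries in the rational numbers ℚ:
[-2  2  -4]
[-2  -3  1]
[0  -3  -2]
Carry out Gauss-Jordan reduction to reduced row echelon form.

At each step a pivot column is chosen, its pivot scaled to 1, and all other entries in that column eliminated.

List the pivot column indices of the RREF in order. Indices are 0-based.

[1] R0 /= -2  ⇒  (1, -1, 2)
     R1 -= -2·R0  ⇒  (0, -5, 5)
[2] R1 /= -5  ⇒  (0, 1, -1)
     R0 -= -1·R1  ⇒  (1, 0, 1)
     R2 -= -3·R1  ⇒  (0, 0, -5)
[3] R2 /= -5  ⇒  (0, 0, 1)
     R0 -= 1·R2  ⇒  (1, 0, 0)
     R1 -= -1·R2  ⇒  (0, 1, 0)

pivot columns: 0, 1, 2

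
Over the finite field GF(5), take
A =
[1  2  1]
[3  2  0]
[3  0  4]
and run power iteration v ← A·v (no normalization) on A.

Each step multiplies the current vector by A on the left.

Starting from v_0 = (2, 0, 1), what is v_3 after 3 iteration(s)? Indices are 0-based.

v_3 = (1, 2, 1)

v_0 = (2, 0, 1).
v_1 = A·v_0 = (3, 1, 0).
v_2 = A·v_1 = (0, 1, 4).
v_3 = A·v_2 = (1, 2, 1).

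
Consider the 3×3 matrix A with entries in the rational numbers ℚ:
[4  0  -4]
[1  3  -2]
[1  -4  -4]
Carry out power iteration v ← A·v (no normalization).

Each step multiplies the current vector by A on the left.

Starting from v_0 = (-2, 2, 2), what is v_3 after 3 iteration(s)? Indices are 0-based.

v_3 = (-192, -44, -296)

v_0 = (-2, 2, 2).
v_1 = A·v_0 = (-16, 0, -18).
v_2 = A·v_1 = (8, 20, 56).
v_3 = A·v_2 = (-192, -44, -296).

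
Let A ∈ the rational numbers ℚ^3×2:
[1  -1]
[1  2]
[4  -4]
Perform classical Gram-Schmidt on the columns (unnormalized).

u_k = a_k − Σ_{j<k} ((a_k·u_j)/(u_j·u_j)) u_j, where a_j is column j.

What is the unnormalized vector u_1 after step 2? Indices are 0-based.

u_1 = (-1/6, 17/6, -2/3)

Step 1: u_0 = a_0 = (1, 1, 4).
Step 2: u_1 = a_1 − (-5/6)·u_0 = (-1/6, 17/6, -2/3).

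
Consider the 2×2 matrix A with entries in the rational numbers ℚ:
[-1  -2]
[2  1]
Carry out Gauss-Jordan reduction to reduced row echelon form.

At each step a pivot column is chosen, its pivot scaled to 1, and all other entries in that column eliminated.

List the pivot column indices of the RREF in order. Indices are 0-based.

[1] R0 /= -1  ⇒  (1, 2)
     R1 -= 2·R0  ⇒  (0, -3)
[2] R1 /= -3  ⇒  (0, 1)
     R0 -= 2·R1  ⇒  (1, 0)

pivot columns: 0, 1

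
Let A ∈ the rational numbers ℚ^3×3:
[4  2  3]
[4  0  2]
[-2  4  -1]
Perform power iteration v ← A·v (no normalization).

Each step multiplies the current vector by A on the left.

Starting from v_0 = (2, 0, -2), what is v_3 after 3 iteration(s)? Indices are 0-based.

v_0 = (2, 0, -2).
v_1 = A·v_0 = (2, 4, -2).
v_2 = A·v_1 = (10, 4, 14).
v_3 = A·v_2 = (90, 68, -18).

v_3 = (90, 68, -18)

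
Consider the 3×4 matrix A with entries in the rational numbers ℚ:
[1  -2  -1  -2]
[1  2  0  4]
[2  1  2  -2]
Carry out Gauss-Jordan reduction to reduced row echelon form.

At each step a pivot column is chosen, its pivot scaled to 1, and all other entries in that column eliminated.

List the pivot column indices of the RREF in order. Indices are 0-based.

pivot columns: 0, 1, 2

step 1: normalize row 0 (÷1) = (1, -2, -1, -2)
  row 1: subtract 1×row0 = (0, 4, 1, 6)
  row 2: subtract 2×row0 = (0, 5, 4, 2)
step 2: normalize row 1 (÷4) = (0, 1, 1/4, 3/2)
  row 0: subtract -2×row1 = (1, 0, -1/2, 1)
  row 2: subtract 5×row1 = (0, 0, 11/4, -11/2)
step 3: normalize row 2 (÷11/4) = (0, 0, 1, -2)
  row 0: subtract -1/2×row2 = (1, 0, 0, 0)
  row 1: subtract 1/4×row2 = (0, 1, 0, 2)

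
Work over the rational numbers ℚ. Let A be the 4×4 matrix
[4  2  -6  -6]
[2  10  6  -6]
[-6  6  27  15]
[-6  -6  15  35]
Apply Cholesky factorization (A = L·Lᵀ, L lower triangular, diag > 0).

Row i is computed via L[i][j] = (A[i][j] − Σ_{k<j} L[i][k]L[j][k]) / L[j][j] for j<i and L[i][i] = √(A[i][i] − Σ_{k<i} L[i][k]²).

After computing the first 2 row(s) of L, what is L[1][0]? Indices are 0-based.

Step 1: L[0][0] = √(4) = 2.
  L[1][0] = (2) / L[0][0] = 1.
Step 2: L[1][1] = √(9) = 3.

L[1][0] = 1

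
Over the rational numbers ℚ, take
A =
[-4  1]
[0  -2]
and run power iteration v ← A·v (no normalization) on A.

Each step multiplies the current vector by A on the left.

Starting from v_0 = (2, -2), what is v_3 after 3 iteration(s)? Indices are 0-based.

v_3 = (-184, 16)

v_0 = (2, -2).
v_1 = A·v_0 = (-10, 4).
v_2 = A·v_1 = (44, -8).
v_3 = A·v_2 = (-184, 16).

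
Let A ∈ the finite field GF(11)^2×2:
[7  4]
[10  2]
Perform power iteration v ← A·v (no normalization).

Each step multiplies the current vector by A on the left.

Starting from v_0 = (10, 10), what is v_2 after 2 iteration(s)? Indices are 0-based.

v_0 = (10, 10).
v_1 = A·v_0 = (0, 10).
v_2 = A·v_1 = (7, 9).

v_2 = (7, 9)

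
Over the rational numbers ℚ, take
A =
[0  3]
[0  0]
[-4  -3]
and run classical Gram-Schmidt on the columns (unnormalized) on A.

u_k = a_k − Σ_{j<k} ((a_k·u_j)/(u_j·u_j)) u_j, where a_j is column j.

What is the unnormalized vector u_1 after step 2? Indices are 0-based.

Step 1: u_0 = a_0 = (0, 0, -4).
Step 2: u_1 = a_1 − (3/4)·u_0 = (3, 0, 0).

u_1 = (3, 0, 0)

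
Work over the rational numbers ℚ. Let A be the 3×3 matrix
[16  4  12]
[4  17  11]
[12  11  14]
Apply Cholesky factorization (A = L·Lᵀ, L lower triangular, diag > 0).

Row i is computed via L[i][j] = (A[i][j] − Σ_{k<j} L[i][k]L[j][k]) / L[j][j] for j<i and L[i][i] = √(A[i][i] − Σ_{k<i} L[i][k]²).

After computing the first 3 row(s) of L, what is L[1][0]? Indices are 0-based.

Step 1: L[0][0] = √(16) = 4.
  L[1][0] = (4) / L[0][0] = 1.
Step 2: L[1][1] = √(16) = 4.
  L[2][0] = (12) / L[0][0] = 3.
  L[2][1] = (8) / L[1][1] = 2.
Step 3: L[2][2] = √(1) = 1.

L[1][0] = 1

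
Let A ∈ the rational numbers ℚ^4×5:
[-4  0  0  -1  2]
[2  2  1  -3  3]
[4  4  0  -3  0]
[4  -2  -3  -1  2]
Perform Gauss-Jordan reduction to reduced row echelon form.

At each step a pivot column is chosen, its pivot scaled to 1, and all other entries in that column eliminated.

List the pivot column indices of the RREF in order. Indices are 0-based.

[1] R0 /= -4  ⇒  (1, 0, 0, 1/4, -1/2)
     R1 -= 2·R0  ⇒  (0, 2, 1, -7/2, 4)
     R2 -= 4·R0  ⇒  (0, 4, 0, -4, 2)
     R3 -= 4·R0  ⇒  (0, -2, -3, -2, 4)
[2] R1 /= 2  ⇒  (0, 1, 1/2, -7/4, 2)
     R2 -= 4·R1  ⇒  (0, 0, -2, 3, -6)
     R3 -= -2·R1  ⇒  (0, 0, -2, -11/2, 8)
[3] R2 /= -2  ⇒  (0, 0, 1, -3/2, 3)
     R1 -= 1/2·R2  ⇒  (0, 1, 0, -1, 1/2)
     R3 -= -2·R2  ⇒  (0, 0, 0, -17/2, 14)
[4] R3 /= -17/2  ⇒  (0, 0, 0, 1, -28/17)
     R0 -= 1/4·R3  ⇒  (1, 0, 0, 0, -3/34)
     R1 -= -1·R3  ⇒  (0, 1, 0, 0, -39/34)
     R2 -= -3/2·R3  ⇒  (0, 0, 1, 0, 9/17)

pivot columns: 0, 1, 2, 3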